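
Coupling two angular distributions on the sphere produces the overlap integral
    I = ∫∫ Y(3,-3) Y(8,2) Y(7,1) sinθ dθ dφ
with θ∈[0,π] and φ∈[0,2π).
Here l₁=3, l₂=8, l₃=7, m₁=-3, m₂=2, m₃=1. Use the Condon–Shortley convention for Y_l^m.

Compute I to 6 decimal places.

-0.168590

Checks pass: Σm=0; 18 even; l₃=7∈[5,11].
(2·3+1)(2·8+1)(2·7+1) = 1785
Δ: 4! 2! 12! / 19! → 1/5290740
sum: t=1:−1/7257600 t=2:+1/2073600 t=3:−1/7257600 = 1/4838400
3j²(3 8 7; 0 0 0) = Δ·Π!·Σ² = 252/20995  (sign -1)
sum: t=4:+1/24883200 = 1/24883200
3j²(3 8 7; -3 2 1) = Δ·Π!·Σ² = 70/4199  (sign +1)
combine: 4πI² = 1785·252/20995·70/4199 = 370440/1037153
take √, sign -1: I = -0.16859030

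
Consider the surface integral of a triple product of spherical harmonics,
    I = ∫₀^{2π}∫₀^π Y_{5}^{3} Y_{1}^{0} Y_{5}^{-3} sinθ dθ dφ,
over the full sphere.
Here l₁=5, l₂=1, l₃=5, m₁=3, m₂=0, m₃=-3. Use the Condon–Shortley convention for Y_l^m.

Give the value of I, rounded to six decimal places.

Σlᵢ=11 odd — θ-integrand is odd under cosθ→−cosθ; I=0

0.000000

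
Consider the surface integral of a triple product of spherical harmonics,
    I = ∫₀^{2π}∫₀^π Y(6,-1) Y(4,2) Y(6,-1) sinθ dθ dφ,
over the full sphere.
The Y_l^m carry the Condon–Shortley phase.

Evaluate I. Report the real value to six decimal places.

m-sum 0 ✓  L=16 even ✓  2≤6≤10 ✓
Π(2lᵢ+1) = 13×9×13 = 1521
triangle coeff Δ(6,4,6) = 1/15315300
Σ_t [0,4]: t=0:+1/829440 t=1:−1/25920 t=2:+1/9216 t=3:−1/25920 t=4:+1/829440 = 7/207360
(3j)²=28/2431 [(6 4 6; 0 0 0)], sign=+1
Σ_t [2,4]: t=2:+1/69120 t=3:−1/20736 t=4:+1/69120 = -1/51840
(3j)²=280/21879 [(6 4 6; -1 2 -1)], sign=+1
⇒ 4πI² = 7840/34969
I = (+1)√(7840/34969/(4π)) = 0.13357079

0.133571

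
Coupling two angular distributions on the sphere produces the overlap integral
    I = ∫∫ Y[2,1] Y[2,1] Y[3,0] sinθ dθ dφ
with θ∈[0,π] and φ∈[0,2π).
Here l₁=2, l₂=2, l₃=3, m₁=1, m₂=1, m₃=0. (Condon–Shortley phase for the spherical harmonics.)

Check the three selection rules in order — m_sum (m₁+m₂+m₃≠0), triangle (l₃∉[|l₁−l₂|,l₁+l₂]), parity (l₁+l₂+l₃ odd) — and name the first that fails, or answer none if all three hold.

Σmᵢ = 2  ✗
l₃∈[|l₁−l₂|,l₁+l₂]=[0,4], have l₃=3
Σlᵢ = 7 ⇒ odd

m_sum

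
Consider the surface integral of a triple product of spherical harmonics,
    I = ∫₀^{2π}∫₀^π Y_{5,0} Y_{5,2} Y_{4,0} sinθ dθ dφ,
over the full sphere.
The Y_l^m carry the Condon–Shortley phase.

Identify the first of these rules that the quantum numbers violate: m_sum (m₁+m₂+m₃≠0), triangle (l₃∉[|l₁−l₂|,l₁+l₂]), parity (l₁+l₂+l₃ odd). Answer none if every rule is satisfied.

m_sum

azimuthal sum: 0 + 2 + 0 = 2  ✗
0 ≤ 4 ≤ 10 (triangle on l)
L = 5 + 5 + 4 = 14 (even)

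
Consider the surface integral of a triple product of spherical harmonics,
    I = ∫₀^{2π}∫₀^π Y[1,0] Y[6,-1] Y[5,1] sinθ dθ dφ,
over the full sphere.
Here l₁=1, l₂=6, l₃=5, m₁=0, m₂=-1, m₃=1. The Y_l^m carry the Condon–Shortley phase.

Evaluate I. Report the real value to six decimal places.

-0.241725

m-sum 0 ✓  L=12 even ✓  5≤5≤7 ✓
Π(2lᵢ+1) = 3×13×11 = 429
triangle coeff Δ(1,6,5) = 1/858
Σ_t [1,1]: t=1:−1/14400 = -1/14400
(3j)²=6/143 [(1 6 5; 0 0 0)], sign=+1
Σ_t [1,1]: t=1:−1/17280 = -1/17280
(3j)²=35/858 [(1 6 5; 0 -1 1)], sign=-1
⇒ 4πI² = 105/143
I = (-1)√(105/143/(4π)) = -0.24172507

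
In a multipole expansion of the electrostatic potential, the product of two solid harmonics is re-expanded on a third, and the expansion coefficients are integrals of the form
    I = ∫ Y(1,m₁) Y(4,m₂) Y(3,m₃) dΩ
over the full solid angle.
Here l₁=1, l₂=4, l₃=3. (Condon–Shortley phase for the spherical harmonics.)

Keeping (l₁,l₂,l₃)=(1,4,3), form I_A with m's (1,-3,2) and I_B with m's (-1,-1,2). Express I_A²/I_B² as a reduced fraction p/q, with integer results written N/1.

7/1

l's match ⇒ only the (l;m) 3-j factors differ between A and B.
A: triangle coeff Δ(1,4,3) = 1/252; Σ_t [0,0]: t=0:+1/240 = 1/240; (3j)²=1/12 [(1 4 3; 1 -3 2)], sign=-1
B: triangle coeff Δ(1,4,3) = 1/252; Σ_t [2,2]: t=2:+1/240 = 1/240; (3j)²=1/84 [(1 4 3; -1 -1 2)], sign=-1
I_A²/I_B² = (1/12)/(1/84) = 7/1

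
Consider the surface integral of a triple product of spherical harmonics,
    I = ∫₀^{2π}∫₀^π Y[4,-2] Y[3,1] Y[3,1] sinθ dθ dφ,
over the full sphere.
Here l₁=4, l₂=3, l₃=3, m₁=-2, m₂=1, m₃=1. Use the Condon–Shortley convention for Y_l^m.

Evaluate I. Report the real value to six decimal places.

Checks pass: Σm=0; 10 even; l₃=3∈[1,7].
(2·4+1)(2·3+1)(2·3+1) = 441
Δ: 4! 4! 2! / 11! → 1/34650
sum: t=1:−1/72 t=2:+1/16 t=3:−1/72 = 5/144
3j²(4 3 3; 0 0 0) = Δ·Π!·Σ² = 2/77  (sign -1)
sum: t=2:+1/192 t=3:−1/36 t=4:+1/192 = -5/288
3j²(4 3 3; -2 1 1) = Δ·Π!·Σ² = 20/693  (sign -1)
combine: 4πI² = 441·2/77·20/693 = 40/121
take √, sign +1: I = 0.16219310

0.162193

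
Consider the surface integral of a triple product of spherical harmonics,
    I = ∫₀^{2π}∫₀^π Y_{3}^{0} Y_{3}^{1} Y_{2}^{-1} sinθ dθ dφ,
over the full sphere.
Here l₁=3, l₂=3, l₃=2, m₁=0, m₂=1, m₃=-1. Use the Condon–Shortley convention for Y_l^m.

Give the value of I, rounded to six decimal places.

-0.059471

Rules hold: Σm=0, L=8 even, 0≤2≤6.
N = 7·7·5 = 245
Δ = 4!·2!·2!/9! = 1/3780
Racah Σ t=1..3: t=1:−1/24 t=2:+1/4 t=3:−1/24 = 1/6
⇒ 3j(3 3 2; 0 0 0)² = 4/105, sgn +1
Racah Σ t=2..3: t=2:+1/8 t=3:−1/12 = 1/24
⇒ 3j(3 3 2; 0 1 -1)² = 1/210, sgn -1
4πI² = N·(3j₀)²·(3jₘ)² = 2/45
I = -1·√(0.0444444/4π) = -0.05947080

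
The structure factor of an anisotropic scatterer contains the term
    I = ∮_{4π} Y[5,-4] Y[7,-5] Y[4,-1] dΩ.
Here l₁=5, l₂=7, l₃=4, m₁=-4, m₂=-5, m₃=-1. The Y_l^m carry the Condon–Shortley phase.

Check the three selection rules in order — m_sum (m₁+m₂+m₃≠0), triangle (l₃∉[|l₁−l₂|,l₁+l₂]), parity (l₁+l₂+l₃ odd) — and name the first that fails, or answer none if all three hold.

m_sum

Σmᵢ = -10  ✗
l₃∈[|l₁−l₂|,l₁+l₂]=[2,12], have l₃=4
Σlᵢ = 16 ⇒ even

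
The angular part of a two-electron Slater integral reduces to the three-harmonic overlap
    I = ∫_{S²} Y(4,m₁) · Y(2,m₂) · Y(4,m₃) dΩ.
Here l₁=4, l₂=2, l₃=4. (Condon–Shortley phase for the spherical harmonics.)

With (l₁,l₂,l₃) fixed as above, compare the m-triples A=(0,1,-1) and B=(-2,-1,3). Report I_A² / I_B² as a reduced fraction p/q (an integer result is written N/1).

2/35

Same 4,2,4: normalisation and zero-m 3j drop out of the ratio.
A: Δ: 2! 6! 2! / 11! → 1/13860; sum: t=1:−1/72 t=2:+1/96 = -1/288; 3j²(4 2 4; 0 1 -1) = Δ·Π!·Σ² = 1/462  (sign +1)
B: Δ: 2! 6! 2! / 11! → 1/13860; sum: t=0:+1/1440 t=1:−1/240 = -1/288; 3j²(4 2 4; -2 -1 3) = Δ·Π!·Σ² = 5/132  (sign +1)
I_A²/I_B² = (1/462)/(5/132) = 2/35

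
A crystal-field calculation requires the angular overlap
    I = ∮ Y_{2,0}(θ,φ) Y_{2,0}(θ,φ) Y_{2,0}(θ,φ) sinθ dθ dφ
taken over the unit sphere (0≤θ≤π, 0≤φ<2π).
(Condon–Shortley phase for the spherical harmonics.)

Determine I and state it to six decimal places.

0.180224

Checks pass: Σm=0; 6 even; l₃=2∈[0,4].
(2·2+1)(2·2+1)(2·2+1) = 125
Δ: 2! 2! 2! / 7! → 1/630
sum: t=0:+1/8 t=1:−1/1 t=2:+1/8 = -3/4
3j²(2 2 2; 0 0 0) = Δ·Π!·Σ² = 2/35  (sign -1)
(m-triple is (0,0,0) — same symbol as above.)
combine: 4πI² = 125·2/35·2/35 = 20/49
take √, sign +1: I = 0.18022375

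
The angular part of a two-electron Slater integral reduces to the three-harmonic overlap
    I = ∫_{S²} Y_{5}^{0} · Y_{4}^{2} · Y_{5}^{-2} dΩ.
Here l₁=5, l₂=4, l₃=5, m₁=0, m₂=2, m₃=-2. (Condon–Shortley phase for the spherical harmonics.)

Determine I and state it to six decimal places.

Rules hold: Σm=0, L=14 even, 1≤5≤9.
N = 11·9·11 = 1089
Δ = 4!·6!·4!/15! = 1/3153150
Racah Σ t=0..4: t=0:+1/69120 t=1:−1/1728 t=2:+1/576 t=3:−1/1728 t=4:+1/69120 = 7/11520
⇒ 3j(5 4 5; 0 0 0)² = 2/143, sgn -1
Racah Σ t=2..4: t=2:+1/3456 t=3:−1/1728 t=4:+1/11520 = -7/34560
⇒ 3j(5 4 5; 0 2 -2)² = 7/858, sgn +1
4πI² = N·(3j₀)²·(3jₘ)² = 21/169
I = -1·√(0.12426/4π) = -0.09944006

-0.099440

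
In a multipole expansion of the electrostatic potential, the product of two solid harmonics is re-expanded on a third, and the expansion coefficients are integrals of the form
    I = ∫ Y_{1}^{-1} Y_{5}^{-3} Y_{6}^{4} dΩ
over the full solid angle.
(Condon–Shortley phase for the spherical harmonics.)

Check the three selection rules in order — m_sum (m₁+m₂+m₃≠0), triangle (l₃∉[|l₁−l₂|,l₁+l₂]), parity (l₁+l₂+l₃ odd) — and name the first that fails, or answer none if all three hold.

azimuthal sum: -1 − 3 + 4 = 0  ✓
4 ≤ 6 ≤ 6 (triangle on l)  ✓
L = 1 + 5 + 6 = 12 (even)  ✓

none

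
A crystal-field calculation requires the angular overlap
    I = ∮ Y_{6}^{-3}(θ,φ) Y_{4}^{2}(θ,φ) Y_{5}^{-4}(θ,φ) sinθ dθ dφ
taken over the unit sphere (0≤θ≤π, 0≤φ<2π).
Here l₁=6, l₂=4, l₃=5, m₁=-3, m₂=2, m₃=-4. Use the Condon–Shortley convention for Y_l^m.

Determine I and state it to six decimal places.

0.000000

Σmᵢ = -5 ≠ 0, so the φ-integral vanishes; I = 0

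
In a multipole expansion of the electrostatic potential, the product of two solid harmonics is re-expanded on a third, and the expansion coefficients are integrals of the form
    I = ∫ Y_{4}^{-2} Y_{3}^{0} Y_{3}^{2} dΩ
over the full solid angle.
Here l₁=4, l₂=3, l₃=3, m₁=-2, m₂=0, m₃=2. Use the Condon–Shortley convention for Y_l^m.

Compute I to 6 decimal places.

-0.044418

Checks pass: Σm=0; 10 even; l₃=3∈[1,7].
(2·4+1)(2·3+1)(2·3+1) = 441
Δ: 4! 4! 2! / 11! → 1/34650
sum: t=1:−1/72 t=2:+1/16 t=3:−1/72 = 5/144
3j²(4 3 3; 0 0 0) = Δ·Π!·Σ² = 2/77  (sign -1)
sum: t=2:+1/96 t=3:−1/72 = -1/288
3j²(4 3 3; -2 0 2) = Δ·Π!·Σ² = 1/462  (sign +1)
combine: 4πI² = 441·2/77·1/462 = 3/121
take √, sign -1: I = -0.04441841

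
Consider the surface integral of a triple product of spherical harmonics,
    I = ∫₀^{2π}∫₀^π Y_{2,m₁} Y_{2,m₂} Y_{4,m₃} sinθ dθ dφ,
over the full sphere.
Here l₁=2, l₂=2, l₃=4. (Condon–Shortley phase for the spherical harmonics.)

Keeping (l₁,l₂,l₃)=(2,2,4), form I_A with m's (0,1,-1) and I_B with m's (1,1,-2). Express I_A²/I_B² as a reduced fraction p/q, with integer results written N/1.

Same 2,2,4: normalisation and zero-m 3j drop out of the ratio.
A: Δ: 0! 4! 4! / 9! → 1/630; sum: t=0:+1/24 = 1/24; 3j²(2 2 4; 0 1 -1) = Δ·Π!·Σ² = 1/21  (sign -1)
B: Δ: 0! 4! 4! / 9! → 1/630; sum: t=0:+1/36 = 1/36; 3j²(2 2 4; 1 1 -2) = Δ·Π!·Σ² = 4/63  (sign +1)
I_A²/I_B² = (1/21)/(4/63) = 3/4

3/4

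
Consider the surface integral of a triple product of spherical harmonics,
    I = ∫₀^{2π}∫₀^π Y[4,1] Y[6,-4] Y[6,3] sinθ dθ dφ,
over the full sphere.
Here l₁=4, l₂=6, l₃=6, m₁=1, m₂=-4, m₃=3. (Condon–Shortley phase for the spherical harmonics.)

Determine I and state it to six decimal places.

0.077598

Checks pass: Σm=0; 16 even; l₃=6∈[2,10].
(2·4+1)(2·6+1)(2·6+1) = 1521
Δ: 4! 4! 8! / 17! → 1/15315300
sum: t=0:+1/829440 t=1:−1/25920 t=2:+1/9216 t=3:−1/25920 t=4:+1/829440 = 7/207360
3j²(4 6 6; 0 0 0) = Δ·Π!·Σ² = 28/2431  (sign +1)
sum: t=0:+1/207360 t=1:−1/120960 t=2:+1/967680 = -1/414720
3j²(4 6 6; 1 -4 3) = Δ·Π!·Σ² = 21/4862  (sign +1)
combine: 4πI² = 1521·28/2431·21/4862 = 2646/34969
take √, sign +1: I = 0.07759762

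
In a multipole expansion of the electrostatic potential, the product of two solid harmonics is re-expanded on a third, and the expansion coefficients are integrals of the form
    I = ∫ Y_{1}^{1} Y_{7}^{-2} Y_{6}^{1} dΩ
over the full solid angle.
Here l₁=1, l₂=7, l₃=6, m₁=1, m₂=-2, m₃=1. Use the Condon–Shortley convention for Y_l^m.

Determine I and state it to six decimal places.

Rules hold: Σm=0, L=14 even, 6≤6≤8.
N = 3·15·13 = 585
Δ = 2!·0!·12!/15! = 1/1365
Racah Σ t=1..1: t=1:−1/518400 = -1/518400
⇒ 3j(1 7 6; 0 0 0)² = 7/195, sgn -1
Racah Σ t=0..0: t=0:+1/1209600 = 1/1209600
⇒ 3j(1 7 6; 1 -2 1)² = 12/455, sgn -1
4πI² = N·(3j₀)²·(3jₘ)² = 36/65
I = +1·√(0.553846/4π) = 0.20993732

0.209937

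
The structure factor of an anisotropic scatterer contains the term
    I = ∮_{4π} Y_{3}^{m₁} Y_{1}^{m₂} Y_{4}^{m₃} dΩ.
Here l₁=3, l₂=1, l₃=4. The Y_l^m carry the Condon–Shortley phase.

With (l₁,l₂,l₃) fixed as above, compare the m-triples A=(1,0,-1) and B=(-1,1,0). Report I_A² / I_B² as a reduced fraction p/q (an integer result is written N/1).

5/2

Same 3,1,4: normalisation and zero-m 3j drop out of the ratio.
A: Δ: 0! 6! 2! / 9! → 1/252; sum: t=0:+1/48 = 1/48; 3j²(3 1 4; 1 0 -1) = Δ·Π!·Σ² = 5/84  (sign -1)
B: Δ: 0! 6! 2! / 9! → 1/252; sum: t=0:+1/96 = 1/96; 3j²(3 1 4; -1 1 0) = Δ·Π!·Σ² = 1/42  (sign +1)
I_A²/I_B² = (5/84)/(1/42) = 5/2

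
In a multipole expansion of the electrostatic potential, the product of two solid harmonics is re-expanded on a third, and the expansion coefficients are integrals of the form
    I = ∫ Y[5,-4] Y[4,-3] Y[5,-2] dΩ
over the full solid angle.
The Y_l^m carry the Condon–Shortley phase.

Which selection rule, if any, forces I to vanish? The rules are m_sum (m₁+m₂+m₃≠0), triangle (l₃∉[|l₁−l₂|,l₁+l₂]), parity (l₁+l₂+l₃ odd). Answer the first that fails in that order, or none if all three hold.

m_sum

Σmᵢ = -9  ✗
l₃∈[|l₁−l₂|,l₁+l₂]=[1,9], have l₃=5
Σlᵢ = 14 ⇒ even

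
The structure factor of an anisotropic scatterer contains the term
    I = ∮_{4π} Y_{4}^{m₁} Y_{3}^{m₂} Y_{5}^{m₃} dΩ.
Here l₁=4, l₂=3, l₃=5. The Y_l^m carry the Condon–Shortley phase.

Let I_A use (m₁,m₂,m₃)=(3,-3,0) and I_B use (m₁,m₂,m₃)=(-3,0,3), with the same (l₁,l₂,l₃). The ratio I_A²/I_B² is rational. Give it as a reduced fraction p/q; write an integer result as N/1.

l's match ⇒ only the (l;m) 3-j factors differ between A and B.
A: triangle coeff Δ(4,3,5) = 1/180180; Σ_t [0,0]: t=0:+1/5760 = 1/5760; (3j)²=5/572 [(4 3 5; 3 -3 0)], sign=-1
B: triangle coeff Δ(4,3,5) = 1/180180; Σ_t [1,2]: t=1:−1/2880 t=2:+1/1440 = 1/2880; (3j)²=7/715 [(4 3 5; -3 0 3)], sign=+1
I_A²/I_B² = (5/572)/(7/715) = 25/28

25/28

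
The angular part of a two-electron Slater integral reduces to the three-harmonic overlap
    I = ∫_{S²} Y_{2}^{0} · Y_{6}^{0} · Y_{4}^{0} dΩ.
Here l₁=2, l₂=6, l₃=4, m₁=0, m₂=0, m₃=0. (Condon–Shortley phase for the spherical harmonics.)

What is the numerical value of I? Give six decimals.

m-sum 0 ✓  L=12 even ✓  4≤4≤8 ✓
Π(2lᵢ+1) = 5×13×9 = 585
triangle coeff Δ(2,6,4) = 1/6435
Σ_t [2,2]: t=2:+1/2304 = 1/2304
(3j)²=5/143 [(2 6 4; 0 0 0)], sign=+1
(m-triple is (0,0,0) — same symbol as above.)
⇒ 4πI² = 1125/1573
I = (+1)√(1125/1573/(4π)) = 0.23856513

0.238565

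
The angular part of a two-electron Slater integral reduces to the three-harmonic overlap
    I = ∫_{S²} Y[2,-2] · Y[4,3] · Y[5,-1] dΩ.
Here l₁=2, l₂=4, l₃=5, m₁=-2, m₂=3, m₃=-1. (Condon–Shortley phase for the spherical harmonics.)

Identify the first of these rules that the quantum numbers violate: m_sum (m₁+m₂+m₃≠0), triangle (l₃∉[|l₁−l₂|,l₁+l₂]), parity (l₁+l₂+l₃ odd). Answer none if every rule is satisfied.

parity

m₁+m₂+m₃ = -2 + 3 − 1 = 0  ✓
triangle: |2−4|=2 ≤ l₃=5 ≤ 2+4=6  ✓
parity: l₁+l₂+l₃ = 11 is odd  ✗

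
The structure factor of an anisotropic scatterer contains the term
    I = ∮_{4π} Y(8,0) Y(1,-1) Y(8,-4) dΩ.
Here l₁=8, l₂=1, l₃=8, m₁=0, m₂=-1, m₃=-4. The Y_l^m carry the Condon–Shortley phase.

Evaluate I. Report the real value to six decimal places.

0 − 1 − 4 = -5 ≠ 0: azimuthal integral kills it; I = 0

0.000000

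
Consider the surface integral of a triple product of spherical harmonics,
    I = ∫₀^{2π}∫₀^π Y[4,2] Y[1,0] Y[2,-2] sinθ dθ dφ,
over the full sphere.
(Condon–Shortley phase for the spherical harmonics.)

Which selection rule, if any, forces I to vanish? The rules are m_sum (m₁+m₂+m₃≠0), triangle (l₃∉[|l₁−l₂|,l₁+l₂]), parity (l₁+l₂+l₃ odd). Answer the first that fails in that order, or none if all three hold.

triangle

Σmᵢ = 0  ✓
l₃∈[|l₁−l₂|,l₁+l₂]=[3,5], have l₃=2  ✗
Σlᵢ = 7 ⇒ odd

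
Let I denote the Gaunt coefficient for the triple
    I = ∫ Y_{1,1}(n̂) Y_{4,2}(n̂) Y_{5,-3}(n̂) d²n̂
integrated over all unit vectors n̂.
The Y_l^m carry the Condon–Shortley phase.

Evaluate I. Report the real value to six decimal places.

-0.259847

Checks pass: Σm=0; 10 even; l₃=5∈[3,5].
(2·1+1)(2·4+1)(2·5+1) = 297
Δ: 0! 2! 8! / 11! → 1/495
sum: t=0:+1/576 = 1/576
3j²(1 4 5; 0 0 0) = Δ·Π!·Σ² = 5/99  (sign -1)
sum: t=0:+1/2880 = 1/2880
3j²(1 4 5; 1 2 -3) = Δ·Π!·Σ² = 28/495  (sign +1)
combine: 4πI² = 297·5/99·28/495 = 28/33
take √, sign -1: I = -0.25984664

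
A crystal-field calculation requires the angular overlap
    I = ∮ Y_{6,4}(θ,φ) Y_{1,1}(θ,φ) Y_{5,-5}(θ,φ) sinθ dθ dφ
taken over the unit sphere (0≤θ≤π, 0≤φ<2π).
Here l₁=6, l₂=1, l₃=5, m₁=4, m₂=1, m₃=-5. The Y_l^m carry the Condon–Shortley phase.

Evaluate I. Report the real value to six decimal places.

Rules hold: Σm=0, L=12 even, 5≤5≤7.
N = 13·3·11 = 429
Δ = 2!·10!·0!/13! = 1/858
Racah Σ t=1..1: t=1:−1/14400 = -1/14400
⇒ 3j(6 1 5; 0 0 0)² = 6/143, sgn +1
Racah Σ t=2..2: t=2:+1/7257600 = 1/7257600
⇒ 3j(6 1 5; 4 1 -5)² = 1/858, sgn +1
4πI² = N·(3j₀)²·(3jₘ)² = 3/143
I = +1·√(0.020979/4π) = 0.04085899

0.040859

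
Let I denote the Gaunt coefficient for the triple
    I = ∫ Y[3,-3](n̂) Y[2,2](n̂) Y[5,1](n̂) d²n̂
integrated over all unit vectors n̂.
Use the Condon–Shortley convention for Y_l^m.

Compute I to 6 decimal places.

-0.023961

m-sum 0 ✓  L=10 even ✓  1≤5≤5 ✓
Π(2lᵢ+1) = 7×5×11 = 385
triangle coeff Δ(3,2,5) = 1/2310
Σ_t [0,0]: t=0:+1/144 = 1/144
(3j)²=10/231 [(3 2 5; 0 0 0)], sign=-1
Σ_t [0,0]: t=0:+1/17280 = 1/17280
(3j)²=1/2310 [(3 2 5; -3 2 1)], sign=+1
⇒ 4πI² = 5/693
I = (-1)√(5/693/(4π)) = -0.02396147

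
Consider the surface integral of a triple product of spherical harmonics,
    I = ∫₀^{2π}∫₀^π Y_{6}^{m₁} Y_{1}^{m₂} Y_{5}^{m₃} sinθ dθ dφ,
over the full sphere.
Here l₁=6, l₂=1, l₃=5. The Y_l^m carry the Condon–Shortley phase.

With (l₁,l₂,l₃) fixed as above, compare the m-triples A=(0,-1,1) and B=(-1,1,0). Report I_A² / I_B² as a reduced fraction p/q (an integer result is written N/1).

5/7

Same 6,1,5: normalisation and zero-m 3j drop out of the ratio.
A: Δ: 2! 10! 0! / 13! → 1/858; sum: t=0:+1/34560 = 1/34560; 3j²(6 1 5; 0 -1 1) = Δ·Π!·Σ² = 5/286  (sign +1)
B: Δ: 2! 10! 0! / 13! → 1/858; sum: t=2:+1/28800 = 1/28800; 3j²(6 1 5; -1 1 0) = Δ·Π!·Σ² = 7/286  (sign -1)
I_A²/I_B² = (5/286)/(7/286) = 5/7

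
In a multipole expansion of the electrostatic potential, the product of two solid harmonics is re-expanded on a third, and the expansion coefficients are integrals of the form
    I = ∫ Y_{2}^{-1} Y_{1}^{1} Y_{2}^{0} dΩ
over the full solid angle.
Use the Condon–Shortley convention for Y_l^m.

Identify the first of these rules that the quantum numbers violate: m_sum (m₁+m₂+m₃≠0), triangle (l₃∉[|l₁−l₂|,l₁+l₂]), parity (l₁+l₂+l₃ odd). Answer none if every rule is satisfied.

parity

m₁+m₂+m₃ = -1 + 1 + 0 = 0  ✓
triangle: |2−1|=1 ≤ l₃=2 ≤ 2+1=3  ✓
parity: l₁+l₂+l₃ = 5 is odd  ✗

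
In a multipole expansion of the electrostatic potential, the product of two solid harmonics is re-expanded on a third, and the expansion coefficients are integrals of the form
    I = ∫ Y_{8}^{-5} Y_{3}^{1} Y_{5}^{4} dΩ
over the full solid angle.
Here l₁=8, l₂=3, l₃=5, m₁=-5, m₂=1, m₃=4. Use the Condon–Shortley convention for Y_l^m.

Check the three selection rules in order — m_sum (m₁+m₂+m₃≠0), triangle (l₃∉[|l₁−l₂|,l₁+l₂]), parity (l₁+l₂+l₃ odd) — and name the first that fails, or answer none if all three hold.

none

azimuthal sum: -5 + 1 + 4 = 0  ✓
5 ≤ 5 ≤ 11 (triangle on l)  ✓
L = 8 + 3 + 5 = 16 (even)  ✓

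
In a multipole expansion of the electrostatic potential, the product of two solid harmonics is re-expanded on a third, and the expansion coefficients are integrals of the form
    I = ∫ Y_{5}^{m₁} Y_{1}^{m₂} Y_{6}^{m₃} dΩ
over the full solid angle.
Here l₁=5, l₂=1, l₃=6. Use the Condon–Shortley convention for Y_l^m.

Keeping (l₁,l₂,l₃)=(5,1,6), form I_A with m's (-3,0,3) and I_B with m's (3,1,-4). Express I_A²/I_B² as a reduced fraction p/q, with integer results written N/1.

3/5

Shared (l₁,l₂,l₃)=(5,1,6): N and (l;000)² cancel in I_A²/I_B².
A: Δ = 0!·10!·2!/13! = 1/858; Racah Σ t=0..0: t=0:+1/80640 = 1/80640; ⇒ 3j(5 1 6; -3 0 3)² = 9/286, sgn -1
B: Δ = 0!·10!·2!/13! = 1/858; Racah Σ t=0..0: t=0:+1/161280 = 1/161280; ⇒ 3j(5 1 6; 3 1 -4)² = 15/286, sgn +1
I_A²/I_B² = (9/286)/(15/286) = 3/5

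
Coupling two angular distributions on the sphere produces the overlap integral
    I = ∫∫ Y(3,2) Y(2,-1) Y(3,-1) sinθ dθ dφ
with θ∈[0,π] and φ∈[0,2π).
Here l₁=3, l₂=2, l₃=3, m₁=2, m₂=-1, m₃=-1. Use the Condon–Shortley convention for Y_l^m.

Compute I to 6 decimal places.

Rules hold: Σm=0, L=8 even, 1≤3≤5.
N = 7·5·7 = 245
Δ = 2!·4!·2!/9! = 1/3780
Racah Σ t=0..2: t=0:+1/24 t=1:−1/4 t=2:+1/24 = -1/6
⇒ 3j(3 2 3; 0 0 0)² = 4/105, sgn +1
Racah Σ t=0..1: t=0:+1/12 t=1:−1/48 = 1/16
⇒ 3j(3 2 3; 2 -1 -1)² = 1/28, sgn +1
4πI² = N·(3j₀)²·(3jₘ)² = 1/3
I = +1·√(0.333333/4π) = 0.16286750

0.162868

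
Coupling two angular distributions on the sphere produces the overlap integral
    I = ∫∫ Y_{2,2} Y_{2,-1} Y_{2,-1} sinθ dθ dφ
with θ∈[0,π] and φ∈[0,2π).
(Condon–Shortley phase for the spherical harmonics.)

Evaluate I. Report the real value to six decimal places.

0.220728

Checks pass: Σm=0; 6 even; l₃=2∈[0,4].
(2·2+1)(2·2+1)(2·2+1) = 125
Δ: 2! 2! 2! / 7! → 1/630
sum: t=0:+1/8 t=1:−1/1 t=2:+1/8 = -3/4
3j²(2 2 2; 0 0 0) = Δ·Π!·Σ² = 2/35  (sign -1)
sum: t=0:+1/4 = 1/4
3j²(2 2 2; 2 -1 -1) = Δ·Π!·Σ² = 3/35  (sign -1)
combine: 4πI² = 125·2/35·3/35 = 30/49
take √, sign +1: I = 0.22072812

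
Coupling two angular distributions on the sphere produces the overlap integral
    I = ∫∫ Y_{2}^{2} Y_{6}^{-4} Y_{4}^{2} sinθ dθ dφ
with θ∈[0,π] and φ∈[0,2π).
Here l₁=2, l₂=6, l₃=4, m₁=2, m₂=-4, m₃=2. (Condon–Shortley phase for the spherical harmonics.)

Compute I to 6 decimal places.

Checks pass: Σm=0; 12 even; l₃=4∈[4,8].
(2·2+1)(2·6+1)(2·4+1) = 585
Δ: 4! 0! 8! / 13! → 1/6435
sum: t=2:+1/2304 = 1/2304
3j²(2 6 4; 0 0 0) = Δ·Π!·Σ² = 5/143  (sign +1)
sum: t=0:+1/34560 = 1/34560
3j²(2 6 4; 2 -4 2) = Δ·Π!·Σ² = 14/429  (sign +1)
combine: 4πI² = 585·5/143·14/429 = 1050/1573
take √, sign +1: I = 0.23047581

0.230476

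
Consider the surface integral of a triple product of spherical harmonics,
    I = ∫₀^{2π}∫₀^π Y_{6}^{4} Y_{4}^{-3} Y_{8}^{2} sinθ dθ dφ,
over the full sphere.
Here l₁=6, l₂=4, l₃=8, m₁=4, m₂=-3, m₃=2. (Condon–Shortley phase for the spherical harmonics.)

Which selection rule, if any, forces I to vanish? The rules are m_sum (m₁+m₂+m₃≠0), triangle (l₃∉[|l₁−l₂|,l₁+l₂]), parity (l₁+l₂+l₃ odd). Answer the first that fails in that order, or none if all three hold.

m_sum

Σmᵢ = 3  ✗
l₃∈[|l₁−l₂|,l₁+l₂]=[2,10], have l₃=8
Σlᵢ = 18 ⇒ even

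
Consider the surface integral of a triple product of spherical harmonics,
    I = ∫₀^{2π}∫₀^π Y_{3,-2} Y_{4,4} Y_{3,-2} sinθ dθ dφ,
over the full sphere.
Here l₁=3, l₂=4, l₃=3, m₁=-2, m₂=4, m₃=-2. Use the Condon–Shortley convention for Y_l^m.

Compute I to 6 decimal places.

0.214561

Checks pass: Σm=0; 10 even; l₃=3∈[1,7].
(2·3+1)(2·4+1)(2·3+1) = 441
Δ: 4! 2! 4! / 11! → 1/34650
sum: t=1:−1/72 t=2:+1/16 t=3:−1/72 = 5/144
3j²(3 4 3; 0 0 0) = Δ·Π!·Σ² = 2/77  (sign -1)
sum: t=4:+1/576 = 1/576
3j²(3 4 3; -2 4 -2) = Δ·Π!·Σ² = 5/99  (sign -1)
combine: 4πI² = 441·2/77·5/99 = 70/121
take √, sign +1: I = 0.21456131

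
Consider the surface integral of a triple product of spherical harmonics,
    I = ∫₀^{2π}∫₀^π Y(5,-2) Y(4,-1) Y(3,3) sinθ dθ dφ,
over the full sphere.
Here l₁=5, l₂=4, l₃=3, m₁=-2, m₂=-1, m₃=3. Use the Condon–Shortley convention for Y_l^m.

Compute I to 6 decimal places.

Checks pass: Σm=0; 12 even; l₃=3∈[1,9].
(2·5+1)(2·4+1)(2·3+1) = 693
Δ: 6! 4! 2! / 13! → 1/180180
sum: t=2:+1/576 t=3:−1/144 t=4:+1/576 = -1/288
3j²(5 4 3; 0 0 0) = Δ·Π!·Σ² = 20/1001  (sign +1)
sum: t=3:−1/1728 = -1/1728
3j²(5 4 3; -2 -1 3) = Δ·Π!·Σ² = 25/858  (sign -1)
combine: 4πI² = 693·20/1001·25/858 = 750/1859
take √, sign -1: I = -0.17917854

-0.179179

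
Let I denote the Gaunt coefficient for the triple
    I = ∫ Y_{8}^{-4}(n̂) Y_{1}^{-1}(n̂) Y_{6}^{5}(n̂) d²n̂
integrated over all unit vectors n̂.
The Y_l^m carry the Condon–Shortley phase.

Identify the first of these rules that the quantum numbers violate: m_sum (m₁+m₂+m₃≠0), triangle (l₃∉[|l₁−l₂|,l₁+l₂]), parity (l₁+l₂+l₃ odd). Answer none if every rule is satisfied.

azimuthal sum: -4 − 1 + 5 = 0  ✓
7 ≤ 6 ≤ 9 (triangle on l)  ✗
L = 8 + 1 + 6 = 15 (odd)

triangle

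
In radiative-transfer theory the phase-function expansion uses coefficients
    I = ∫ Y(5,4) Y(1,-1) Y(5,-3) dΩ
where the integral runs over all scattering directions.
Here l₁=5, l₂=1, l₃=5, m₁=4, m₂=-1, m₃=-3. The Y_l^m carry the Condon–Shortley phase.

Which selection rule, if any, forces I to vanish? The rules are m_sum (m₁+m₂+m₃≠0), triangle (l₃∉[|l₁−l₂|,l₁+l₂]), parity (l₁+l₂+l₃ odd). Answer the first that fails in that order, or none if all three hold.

m₁+m₂+m₃ = 4 − 1 − 3 = 0  ✓
triangle: |5−1|=4 ≤ l₃=5 ≤ 5+1=6  ✓
parity: l₁+l₂+l₃ = 11 is odd  ✗

parity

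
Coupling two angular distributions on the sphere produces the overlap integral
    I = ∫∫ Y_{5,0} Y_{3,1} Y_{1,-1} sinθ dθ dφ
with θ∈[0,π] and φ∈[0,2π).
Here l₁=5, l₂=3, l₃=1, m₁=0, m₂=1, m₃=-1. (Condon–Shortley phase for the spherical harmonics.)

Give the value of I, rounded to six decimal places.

|5−3|≤1≤5+3 violated ⇒ I = 0

0.000000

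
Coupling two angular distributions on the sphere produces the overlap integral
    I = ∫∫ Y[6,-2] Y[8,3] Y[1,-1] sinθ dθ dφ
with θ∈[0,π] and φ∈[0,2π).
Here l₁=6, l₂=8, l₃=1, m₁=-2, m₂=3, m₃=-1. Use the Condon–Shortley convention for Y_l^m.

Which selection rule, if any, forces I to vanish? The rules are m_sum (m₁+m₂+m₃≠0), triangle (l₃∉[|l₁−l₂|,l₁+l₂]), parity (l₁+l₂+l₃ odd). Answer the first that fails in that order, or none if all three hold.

m₁+m₂+m₃ = -2 + 3 − 1 = 0  ✓
triangle: |6−8|=2 ≤ l₃=1 ≤ 6+8=14  ✗
parity: l₁+l₂+l₃ = 15 is odd

triangle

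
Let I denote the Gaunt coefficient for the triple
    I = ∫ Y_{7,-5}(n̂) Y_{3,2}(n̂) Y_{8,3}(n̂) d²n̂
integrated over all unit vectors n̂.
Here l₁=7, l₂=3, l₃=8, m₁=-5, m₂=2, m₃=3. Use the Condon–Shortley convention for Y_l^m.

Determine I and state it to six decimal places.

0.139051

Rules hold: Σm=0, L=18 even, 4≤8≤10.
N = 15·7·17 = 1785
Δ = 2!·12!·4!/19! = 1/5290740
Racah Σ t=0..2: t=0:+1/7257600 t=1:−1/2073600 t=2:+1/7257600 = -1/4838400
⇒ 3j(7 3 8; 0 0 0)² = 252/20995, sgn -1
Racah Σ t=1..2: t=1:−1/958003200 t=2:+1/87091200 = 1/95800320
⇒ 3j(7 3 8; -5 2 3)² = 1000/88179, sgn -1
4πI² = N·(3j₀)²·(3jₘ)² = 252000/1037153
I = +1·√(0.242973/4π) = 0.13905094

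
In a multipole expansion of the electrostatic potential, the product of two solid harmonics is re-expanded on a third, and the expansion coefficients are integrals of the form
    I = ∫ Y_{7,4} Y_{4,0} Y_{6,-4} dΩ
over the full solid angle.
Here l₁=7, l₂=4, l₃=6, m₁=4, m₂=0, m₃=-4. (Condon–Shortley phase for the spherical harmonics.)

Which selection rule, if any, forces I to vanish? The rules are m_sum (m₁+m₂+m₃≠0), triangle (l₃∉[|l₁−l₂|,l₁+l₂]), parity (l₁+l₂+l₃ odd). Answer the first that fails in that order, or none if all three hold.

m₁+m₂+m₃ = 4 + 0 − 4 = 0  ✓
triangle: |7−4|=3 ≤ l₃=6 ≤ 7+4=11  ✓
parity: l₁+l₂+l₃ = 17 is odd  ✗

parity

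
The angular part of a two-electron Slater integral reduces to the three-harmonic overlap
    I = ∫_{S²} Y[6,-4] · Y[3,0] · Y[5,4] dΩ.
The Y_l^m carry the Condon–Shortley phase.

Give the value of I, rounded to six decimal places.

m-sum 0 ✓  L=14 even ✓  3≤5≤9 ✓
Π(2lᵢ+1) = 13×7×11 = 1001
triangle coeff Δ(6,3,5) = 1/675675
Σ_t [1,3]: t=1:−1/8640 t=2:+1/2304 t=3:−1/8640 = 7/34560
(3j)²=7/429 [(6 3 5; 0 0 0)], sign=-1
Σ_t [2,3]: t=2:+1/161280 t=3:−1/60480 = -1/96768
(3j)²=15/1001 [(6 3 5; -4 0 4)], sign=+1
⇒ 4πI² = 35/143
I = (-1)√(35/143/(4π)) = -0.13956004

-0.139560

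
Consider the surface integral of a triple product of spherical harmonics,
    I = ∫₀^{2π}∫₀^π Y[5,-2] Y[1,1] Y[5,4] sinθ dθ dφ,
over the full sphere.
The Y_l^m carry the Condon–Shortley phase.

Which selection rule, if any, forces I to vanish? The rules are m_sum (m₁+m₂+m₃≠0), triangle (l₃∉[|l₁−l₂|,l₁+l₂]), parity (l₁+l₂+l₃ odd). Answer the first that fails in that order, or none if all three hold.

Σmᵢ = 3  ✗
l₃∈[|l₁−l₂|,l₁+l₂]=[4,6], have l₃=5
Σlᵢ = 11 ⇒ odd

m_sum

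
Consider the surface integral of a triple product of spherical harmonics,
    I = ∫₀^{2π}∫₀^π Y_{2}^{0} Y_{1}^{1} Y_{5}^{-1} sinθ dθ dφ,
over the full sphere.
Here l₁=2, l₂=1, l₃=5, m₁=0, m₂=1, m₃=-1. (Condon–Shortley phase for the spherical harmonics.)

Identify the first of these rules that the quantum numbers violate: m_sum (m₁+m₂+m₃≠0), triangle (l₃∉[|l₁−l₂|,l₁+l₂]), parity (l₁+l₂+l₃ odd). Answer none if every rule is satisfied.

triangle

Σmᵢ = 0  ✓
l₃∈[|l₁−l₂|,l₁+l₂]=[1,3], have l₃=5  ✗
Σlᵢ = 8 ⇒ even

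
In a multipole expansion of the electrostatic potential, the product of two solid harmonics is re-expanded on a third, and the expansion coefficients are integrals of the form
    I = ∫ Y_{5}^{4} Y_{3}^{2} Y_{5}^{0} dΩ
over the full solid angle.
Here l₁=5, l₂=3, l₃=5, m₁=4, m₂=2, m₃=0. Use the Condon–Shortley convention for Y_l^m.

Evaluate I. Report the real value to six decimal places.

0.000000

m-sum = 4 + 2 + 0 = 6 ≠ 0 ⇒ I = 0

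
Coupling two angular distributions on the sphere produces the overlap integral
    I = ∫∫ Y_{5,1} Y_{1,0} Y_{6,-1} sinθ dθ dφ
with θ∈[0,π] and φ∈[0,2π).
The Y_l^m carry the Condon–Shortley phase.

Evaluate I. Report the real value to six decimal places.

-0.241725

Rules hold: Σm=0, L=12 even, 4≤6≤6.
N = 11·3·13 = 429
Δ = 0!·10!·2!/13! = 1/858
Racah Σ t=0..0: t=0:+1/14400 = 1/14400
⇒ 3j(5 1 6; 0 0 0)² = 6/143, sgn +1
Racah Σ t=0..0: t=0:+1/17280 = 1/17280
⇒ 3j(5 1 6; 1 0 -1)² = 35/858, sgn -1
4πI² = N·(3j₀)²·(3jₘ)² = 105/143
I = -1·√(0.734266/4π) = -0.24172507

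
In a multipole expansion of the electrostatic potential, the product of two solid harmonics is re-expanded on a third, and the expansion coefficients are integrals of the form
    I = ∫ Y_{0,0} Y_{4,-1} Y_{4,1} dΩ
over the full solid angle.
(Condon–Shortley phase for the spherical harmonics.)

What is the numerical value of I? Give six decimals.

-0.282095

Rules hold: Σm=0, L=8 even, 4≤4≤4.
N = 1·9·9 = 81
Δ = 0!·0!·8!/9! = 1/9
Racah Σ t=0..0: t=0:+1/576 = 1/576
⇒ 3j(0 4 4; 0 0 0)² = 1/9, sgn +1
Racah Σ t=0..0: t=0:+1/720 = 1/720
⇒ 3j(0 4 4; 0 -1 1)² = 1/9, sgn -1
4πI² = N·(3j₀)²·(3jₘ)² = 1/1
I = -1·√(1/4π) = -0.28209479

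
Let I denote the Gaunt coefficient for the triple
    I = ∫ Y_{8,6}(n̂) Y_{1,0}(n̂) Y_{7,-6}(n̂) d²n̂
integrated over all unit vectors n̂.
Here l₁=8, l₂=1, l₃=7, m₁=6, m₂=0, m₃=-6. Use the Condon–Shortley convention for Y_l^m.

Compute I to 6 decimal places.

m-sum 0 ✓  L=16 even ✓  7≤7≤9 ✓
Π(2lᵢ+1) = 17×3×15 = 765
triangle coeff Δ(8,1,7) = 1/2040
Σ_t [1,1]: t=1:−1/25401600 = -1/25401600
(3j)²=8/255 [(8 1 7; 0 0 0)], sign=+1
Σ_t [1,1]: t=1:−1/6227020800 = -1/6227020800
(3j)²=7/510 [(8 1 7; 6 0 -6)], sign=+1
⇒ 4πI² = 28/85
I = (+1)√(28/85/(4π)) = 0.16190663

0.161907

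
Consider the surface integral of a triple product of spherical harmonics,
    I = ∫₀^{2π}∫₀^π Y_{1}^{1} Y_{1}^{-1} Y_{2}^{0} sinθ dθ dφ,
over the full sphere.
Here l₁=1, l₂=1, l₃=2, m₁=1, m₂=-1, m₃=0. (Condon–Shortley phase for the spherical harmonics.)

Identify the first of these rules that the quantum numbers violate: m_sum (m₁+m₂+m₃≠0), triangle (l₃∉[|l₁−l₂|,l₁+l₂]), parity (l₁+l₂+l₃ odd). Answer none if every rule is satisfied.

none

azimuthal sum: 1 − 1 + 0 = 0  ✓
0 ≤ 2 ≤ 2 (triangle on l)  ✓
L = 1 + 1 + 2 = 4 (even)  ✓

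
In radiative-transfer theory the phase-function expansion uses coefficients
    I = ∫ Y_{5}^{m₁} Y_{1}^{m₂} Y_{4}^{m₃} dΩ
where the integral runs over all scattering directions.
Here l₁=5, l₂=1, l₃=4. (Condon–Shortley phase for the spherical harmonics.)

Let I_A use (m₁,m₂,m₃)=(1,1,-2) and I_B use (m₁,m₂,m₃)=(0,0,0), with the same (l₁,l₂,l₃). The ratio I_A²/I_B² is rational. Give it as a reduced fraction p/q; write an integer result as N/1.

Shared (l₁,l₂,l₃)=(5,1,4): N and (l;000)² cancel in I_A²/I_B².
A: Δ = 2!·8!·0!/11! = 1/495; Racah Σ t=2..2: t=2:+1/2880 = 1/2880; ⇒ 3j(5 1 4; 1 1 -2)² = 2/165, sgn +1
B: Δ = 2!·8!·0!/11! = 1/495; Racah Σ t=1..1: t=1:−1/576 = -1/576; ⇒ 3j(5 1 4; 0 0 0)² = 5/99, sgn -1
I_A²/I_B² = (2/165)/(5/99) = 6/25

6/25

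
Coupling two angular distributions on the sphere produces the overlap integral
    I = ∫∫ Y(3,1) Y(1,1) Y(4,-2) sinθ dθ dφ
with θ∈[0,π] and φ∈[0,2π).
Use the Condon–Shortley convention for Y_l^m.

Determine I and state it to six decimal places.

Checks pass: Σm=0; 8 even; l₃=4∈[2,4].
(2·3+1)(2·1+1)(2·4+1) = 189
Δ: 0! 6! 2! / 9! → 1/252
sum: t=0:+1/36 = 1/36
3j²(3 1 4; 0 0 0) = Δ·Π!·Σ² = 4/63  (sign +1)
sum: t=0:+1/96 = 1/96
3j²(3 1 4; 1 1 -2) = Δ·Π!·Σ² = 5/84  (sign +1)
combine: 4πI² = 189·4/63·5/84 = 5/7
take √, sign +1: I = 0.23841361

0.238414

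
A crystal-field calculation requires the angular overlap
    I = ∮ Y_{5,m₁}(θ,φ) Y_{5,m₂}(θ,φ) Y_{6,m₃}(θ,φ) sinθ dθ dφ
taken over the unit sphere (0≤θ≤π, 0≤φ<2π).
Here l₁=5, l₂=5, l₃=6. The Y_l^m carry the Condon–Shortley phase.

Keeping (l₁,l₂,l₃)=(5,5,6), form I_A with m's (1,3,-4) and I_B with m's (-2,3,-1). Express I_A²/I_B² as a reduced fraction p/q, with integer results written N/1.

507/28

Shared (l₁,l₂,l₃)=(5,5,6): N and (l;000)² cancel in I_A²/I_B².
A: Δ = 4!·6!·6!/17! = 1/28588560; Racah Σ t=2..4: t=2:+1/138240 t=3:−1/86400 t=4:+1/829440 = -13/4147200; ⇒ 3j(5 5 6; 1 3 -4)² = 13/3740, sgn -1
B: Δ = 4!·6!·6!/17! = 1/28588560; Racah Σ t=2..4: t=2:+1/345600 t=3:−1/34560 t=4:+1/41472 = -1/518400; ⇒ 3j(5 5 6; -2 3 -1)² = 7/36465, sgn +1
I_A²/I_B² = (13/3740)/(7/36465) = 507/28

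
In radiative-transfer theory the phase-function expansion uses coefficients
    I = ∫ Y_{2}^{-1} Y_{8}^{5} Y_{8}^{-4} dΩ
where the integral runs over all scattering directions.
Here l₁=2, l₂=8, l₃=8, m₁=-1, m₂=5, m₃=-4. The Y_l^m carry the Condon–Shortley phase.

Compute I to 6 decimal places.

-0.175924

Rules hold: Σm=0, L=18 even, 6≤8≤10.
N = 5·17·17 = 1445
Δ = 2!·2!·14!/19! = 1/348840
Racah Σ t=0..2: t=0:+1/116121600 t=1:−1/25401600 t=2:+1/116121600 = -1/45158400
⇒ 3j(2 8 8; 0 0 0)² = 24/1615, sgn -1
Racah Σ t=1..2: t=1:−1/1916006400 t=2:+1/479001600 = 1/638668800
⇒ 3j(2 8 8; -1 5 -4)² = 117/6460, sgn +1
4πI² = N·(3j₀)²·(3jₘ)² = 702/1805
I = -1·√(0.38892/4π) = -0.17592397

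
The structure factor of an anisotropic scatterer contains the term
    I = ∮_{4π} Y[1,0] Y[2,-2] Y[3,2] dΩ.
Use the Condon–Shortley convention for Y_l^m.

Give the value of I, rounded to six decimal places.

Rules hold: Σm=0, L=6 even, 1≤3≤3.
N = 3·5·7 = 105
Δ = 0!·2!·4!/7! = 1/105
Racah Σ t=0..0: t=0:+1/4 = 1/4
⇒ 3j(1 2 3; 0 0 0)² = 3/35, sgn -1
Racah Σ t=0..0: t=0:+1/24 = 1/24
⇒ 3j(1 2 3; 0 -2 2)² = 1/21, sgn -1
4πI² = N·(3j₀)²·(3jₘ)² = 3/7
I = +1·√(0.428571/4π) = 0.18467439

0.184674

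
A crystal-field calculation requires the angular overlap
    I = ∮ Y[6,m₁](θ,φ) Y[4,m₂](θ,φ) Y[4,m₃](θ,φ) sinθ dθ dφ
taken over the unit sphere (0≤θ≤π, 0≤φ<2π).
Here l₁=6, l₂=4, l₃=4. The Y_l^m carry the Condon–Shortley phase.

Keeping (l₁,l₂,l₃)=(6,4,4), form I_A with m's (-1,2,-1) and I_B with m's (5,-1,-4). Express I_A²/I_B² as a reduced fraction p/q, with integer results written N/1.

21/88

l's match ⇒ only the (l;m) 3-j factors differ between A and B.
A: triangle coeff Δ(6,4,4) = 1/1261260; Σ_t [4,6]: t=4:+1/3456 t=5:−1/5760 t=6:+1/172800 = 7/57600; (3j)²=21/2860 [(6 4 4; -1 2 -1)], sign=-1
B: triangle coeff Δ(6,4,4) = 1/1261260; Σ_t [1,1]: t=1:−1/172800 = -1/172800; (3j)²=2/65 [(6 4 4; 5 -1 -4)], sign=-1
I_A²/I_B² = (21/2860)/(2/65) = 21/88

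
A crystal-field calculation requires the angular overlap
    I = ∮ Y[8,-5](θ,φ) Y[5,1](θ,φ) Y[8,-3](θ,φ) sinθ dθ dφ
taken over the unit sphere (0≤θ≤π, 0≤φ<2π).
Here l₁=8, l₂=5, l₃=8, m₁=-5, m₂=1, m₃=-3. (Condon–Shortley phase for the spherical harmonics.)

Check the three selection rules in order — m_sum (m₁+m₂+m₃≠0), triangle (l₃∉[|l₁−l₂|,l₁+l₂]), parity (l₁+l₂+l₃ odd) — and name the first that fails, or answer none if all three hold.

m_sum

Σmᵢ = -7  ✗
l₃∈[|l₁−l₂|,l₁+l₂]=[3,13], have l₃=8
Σlᵢ = 21 ⇒ odd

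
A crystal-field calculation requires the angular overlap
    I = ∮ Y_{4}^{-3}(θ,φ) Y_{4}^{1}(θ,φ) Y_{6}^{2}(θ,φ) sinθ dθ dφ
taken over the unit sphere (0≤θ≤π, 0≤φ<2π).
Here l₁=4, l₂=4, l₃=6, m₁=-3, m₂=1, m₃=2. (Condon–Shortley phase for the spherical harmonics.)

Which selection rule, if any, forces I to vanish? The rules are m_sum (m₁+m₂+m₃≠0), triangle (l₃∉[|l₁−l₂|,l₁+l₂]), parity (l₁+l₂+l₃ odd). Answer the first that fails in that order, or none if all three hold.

none

azimuthal sum: -3 + 1 + 2 = 0  ✓
0 ≤ 6 ≤ 8 (triangle on l)  ✓
L = 4 + 4 + 6 = 14 (even)  ✓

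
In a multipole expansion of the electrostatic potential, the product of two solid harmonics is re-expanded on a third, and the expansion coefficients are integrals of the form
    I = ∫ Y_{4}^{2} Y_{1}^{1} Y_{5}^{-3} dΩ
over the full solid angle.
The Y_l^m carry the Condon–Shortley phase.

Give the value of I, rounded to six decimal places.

-0.259847

m-sum 0 ✓  L=10 even ✓  3≤5≤5 ✓
Π(2lᵢ+1) = 9×3×11 = 297
triangle coeff Δ(4,1,5) = 1/495
Σ_t [0,0]: t=0:+1/576 = 1/576
(3j)²=5/99 [(4 1 5; 0 0 0)], sign=-1
Σ_t [0,0]: t=0:+1/2880 = 1/2880
(3j)²=28/495 [(4 1 5; 2 1 -3)], sign=+1
⇒ 4πI² = 28/33
I = (-1)√(28/33/(4π)) = -0.25984664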